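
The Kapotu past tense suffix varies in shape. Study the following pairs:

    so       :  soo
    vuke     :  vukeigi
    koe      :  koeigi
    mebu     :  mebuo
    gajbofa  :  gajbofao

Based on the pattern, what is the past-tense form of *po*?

poo

Looking at the last vowel of each stem: -igi when the last vowel of the stem is a front vowel (*vuke*, *koe*); -o when the last vowel of the stem is a back vowel (*so*, *mebu*, *gajbofa*).
The last vowel of *po* is /o/, which is a back vowel, so the suffix is -o, giving *poo*.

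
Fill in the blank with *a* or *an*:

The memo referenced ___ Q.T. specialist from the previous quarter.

a

The indefinite article is chosen by the initial *sound* of the following word, not its spelling.
The initialism *Q.T.* is read letter by letter; the first letter, Q, is pronounced /kjuː/, which begins with a consonant sound.
So the article is *a*: The memo referenced a Q.T. specialist from the previous quarter.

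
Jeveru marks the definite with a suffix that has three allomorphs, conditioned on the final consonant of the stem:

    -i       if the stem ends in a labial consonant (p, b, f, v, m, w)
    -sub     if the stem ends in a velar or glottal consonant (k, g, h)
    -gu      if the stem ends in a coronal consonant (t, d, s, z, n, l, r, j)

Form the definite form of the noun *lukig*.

lukigsub

The final consonant of *lukig* is /g/, which is velar/glottal, so the suffix is -sub, giving *lukigsub*.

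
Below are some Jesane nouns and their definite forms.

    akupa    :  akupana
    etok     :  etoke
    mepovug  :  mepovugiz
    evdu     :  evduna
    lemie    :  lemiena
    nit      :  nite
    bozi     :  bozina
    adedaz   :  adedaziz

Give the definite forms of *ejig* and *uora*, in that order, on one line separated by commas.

ejigiz, uorana

The pattern is voicing of the final sound: -e when the stem ends in a voiceless consonant (*etok*, *nit*); -iz when the stem ends in a voiced consonant (*mepovug*, *adedaz*); -na when the stem ends in a vowel (*akupa*, *evdu*, *lemie*, *bozi*).
*ejig*: final sound = /g/, a voiced consonant → -iz → *ejigiz*.
Since the final sound of *uora* is /a/ (a vowel), it takes -na, giving *uorana*.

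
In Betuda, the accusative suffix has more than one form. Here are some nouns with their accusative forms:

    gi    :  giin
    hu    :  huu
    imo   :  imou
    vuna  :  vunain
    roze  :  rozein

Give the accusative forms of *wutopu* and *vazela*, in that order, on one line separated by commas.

The suffix is conditioned by the last vowel: -u when the last vowel of the stem is a rounded vowel (*hu*, *imo*); -in when the last vowel of the stem is an unrounded vowel (*gi*, *vuna*, *roze*).
Since the last vowel of *wutopu* is /u/ (a rounded vowel), it takes -u, giving *wutopuu*.
*vazela*: last vowel = /a/, an unrounded vowel → -in → *vazelain*.

wutopuu, vazelain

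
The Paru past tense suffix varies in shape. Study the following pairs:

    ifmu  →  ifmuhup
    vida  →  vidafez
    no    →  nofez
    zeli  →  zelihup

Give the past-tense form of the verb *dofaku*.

The alternation tracks the last vowel of the stem — -hup when the last vowel of the stem is a high vowel (*ifmu*, *zeli*); -fez when the last vowel of the stem is a non-high vowel (*vida*, *no*).
*dofaku* — last vowel /u/ (a high vowel) → -hup → *dofakuhup*.

dofakuhup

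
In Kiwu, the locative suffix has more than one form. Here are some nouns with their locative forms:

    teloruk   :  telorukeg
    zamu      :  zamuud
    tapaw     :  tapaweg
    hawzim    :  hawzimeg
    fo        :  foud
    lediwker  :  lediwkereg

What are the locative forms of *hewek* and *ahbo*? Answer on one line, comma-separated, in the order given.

The suffix is conditioned by the final sound: -eg when the stem ends in a consonant (*teloruk*, *tapaw*, *hawzim*, *lediwker*); -ud when the stem ends in a vowel (*zamu*, *fo*).
*hewek* — final sound /k/ (a consonant) → -eg → *hewekeg*.
*ahbo*: final sound = /o/, a vowel → -ud → *ahboud*.

hewekeg, ahboud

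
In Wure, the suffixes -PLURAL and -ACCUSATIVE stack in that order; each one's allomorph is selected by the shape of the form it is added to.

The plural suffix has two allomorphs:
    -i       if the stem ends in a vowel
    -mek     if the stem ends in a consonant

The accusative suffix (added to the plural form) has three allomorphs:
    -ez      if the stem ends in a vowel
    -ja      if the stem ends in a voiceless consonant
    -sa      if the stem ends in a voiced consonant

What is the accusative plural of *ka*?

Since the final sound of *ka* is /a/ (a vowel), it takes -i, giving *kai*.
The final sound of the plural form *kai* is /i/, which is a vowel, so the accusative suffix is -ez, giving *kaiez*.

kaiez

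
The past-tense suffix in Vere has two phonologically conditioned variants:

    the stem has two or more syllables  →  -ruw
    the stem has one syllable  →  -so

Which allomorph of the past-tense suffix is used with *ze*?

-so

*ze* (one syllable) → -so.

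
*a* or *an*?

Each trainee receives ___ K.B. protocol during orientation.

The indefinite article is chosen by the initial *sound* of the following word, not its spelling.
The initialism *K.B.* is read letter by letter; the first letter, K, is pronounced /keɪ/, which begins with a consonant sound.
So the article is *a*: Each trainee receives a K.B. protocol during orientation.

a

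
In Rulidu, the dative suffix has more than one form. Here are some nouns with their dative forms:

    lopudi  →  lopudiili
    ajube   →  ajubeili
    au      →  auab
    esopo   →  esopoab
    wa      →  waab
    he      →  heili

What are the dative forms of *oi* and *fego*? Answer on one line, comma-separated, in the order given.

Looking at the last vowel of each stem: -ili when the last vowel of the stem is a front vowel (*lopudi*, *ajube*, *he*); -ab when the last vowel of the stem is a back vowel (*au*, *esopo*, *wa*).
*oi* — last vowel /i/ (a front vowel) → -ili → *oiili*.
*fego*: last vowel = /o/, a back vowel → -ab → *fegoab*.

oiili, fegoab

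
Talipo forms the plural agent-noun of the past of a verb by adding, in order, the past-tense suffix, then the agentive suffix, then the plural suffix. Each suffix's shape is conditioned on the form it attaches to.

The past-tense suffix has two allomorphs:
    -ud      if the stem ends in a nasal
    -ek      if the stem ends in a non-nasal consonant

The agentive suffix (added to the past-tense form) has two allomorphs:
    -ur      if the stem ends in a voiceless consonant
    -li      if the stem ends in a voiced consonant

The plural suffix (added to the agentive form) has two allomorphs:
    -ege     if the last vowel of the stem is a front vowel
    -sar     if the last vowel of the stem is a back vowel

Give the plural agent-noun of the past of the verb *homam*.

homamudliege

*homam*: final consonant = /m/, a nasal → -ud → *homamud*.
The final consonant of the past-tense form *homamud* is /d/, which is voiced, so the agentive suffix is -li, giving *homamudli*.
The agentive form *homamudli* — last vowel /i/ (a front vowel) → -ege → *homamudliege*.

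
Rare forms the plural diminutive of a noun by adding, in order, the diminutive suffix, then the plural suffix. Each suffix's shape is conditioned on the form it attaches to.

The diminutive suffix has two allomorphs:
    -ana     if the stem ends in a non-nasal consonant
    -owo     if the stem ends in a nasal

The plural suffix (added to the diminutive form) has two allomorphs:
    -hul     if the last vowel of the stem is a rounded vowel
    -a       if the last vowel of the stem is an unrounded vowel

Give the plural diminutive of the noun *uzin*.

uzinowohul

*uzin* — final consonant /n/ (a nasal) → -owo → *uzinowo*.
The diminutive form *uzinowo*: last vowel = /o/, a rounded vowel → -hul → *uzinowohul*.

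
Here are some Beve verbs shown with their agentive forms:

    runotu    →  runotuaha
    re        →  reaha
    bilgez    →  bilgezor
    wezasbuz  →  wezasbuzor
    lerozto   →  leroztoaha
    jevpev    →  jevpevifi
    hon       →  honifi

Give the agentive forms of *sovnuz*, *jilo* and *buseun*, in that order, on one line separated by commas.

sovnuzor, jiloaha, buseunifi

The suffix is conditioned by the final sound: -or when the stem ends in a sibilant (*bilgez*, *wezasbuz*); -ifi when the stem ends in a non-sibilant consonant (*jevpev*, *hon*); -aha when the stem ends in a vowel (*runotu*, *re*, *lerozto*).
The final sound of *sovnuz* is /z/, which is a sibilant, so the suffix is -or, giving *sovnuzor*.
*jilo* — final sound /o/ (a vowel) → -aha → *jiloaha*.
The final sound of *buseun* is /n/, which is a non-sibilant consonant, so the suffix is -ifi, giving *buseunifi*.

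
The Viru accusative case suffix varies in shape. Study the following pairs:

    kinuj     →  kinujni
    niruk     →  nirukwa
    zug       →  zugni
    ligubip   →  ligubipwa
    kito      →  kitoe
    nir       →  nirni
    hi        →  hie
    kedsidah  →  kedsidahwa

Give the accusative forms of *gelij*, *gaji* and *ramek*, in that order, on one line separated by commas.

Looking at the final sound of each stem: -wa when the stem ends in a voiceless consonant (*niruk*, *ligubip*, *kedsidah*); -ni when the stem ends in a voiced consonant (*kinuj*, *zug*, *nir*); -e when the stem ends in a vowel (*kito*, *hi*).
*gelij*: final sound = /j/, a voiced consonant → -ni → *gelijni*.
*gaji*: final sound = /i/, a vowel → -e → *gajie*.
Since the final sound of *ramek* is /k/ (a voiceless consonant), it takes -wa, giving *ramekwa*.

gelijni, gajie, ramekwa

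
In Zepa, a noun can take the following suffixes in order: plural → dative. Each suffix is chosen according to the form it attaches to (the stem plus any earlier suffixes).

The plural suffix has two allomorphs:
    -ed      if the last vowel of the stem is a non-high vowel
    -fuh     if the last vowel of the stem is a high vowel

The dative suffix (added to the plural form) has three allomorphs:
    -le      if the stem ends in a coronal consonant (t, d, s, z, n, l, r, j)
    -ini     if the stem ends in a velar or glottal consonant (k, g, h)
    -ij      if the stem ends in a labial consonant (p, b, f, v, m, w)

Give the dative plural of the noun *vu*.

vufuhini

Since the last vowel of *vu* is /u/ (a high vowel), it takes -fuh, giving *vufuh*.
The plural form *vufuh* — final consonant /h/ (velar/glottal) → -ini → *vufuhini*.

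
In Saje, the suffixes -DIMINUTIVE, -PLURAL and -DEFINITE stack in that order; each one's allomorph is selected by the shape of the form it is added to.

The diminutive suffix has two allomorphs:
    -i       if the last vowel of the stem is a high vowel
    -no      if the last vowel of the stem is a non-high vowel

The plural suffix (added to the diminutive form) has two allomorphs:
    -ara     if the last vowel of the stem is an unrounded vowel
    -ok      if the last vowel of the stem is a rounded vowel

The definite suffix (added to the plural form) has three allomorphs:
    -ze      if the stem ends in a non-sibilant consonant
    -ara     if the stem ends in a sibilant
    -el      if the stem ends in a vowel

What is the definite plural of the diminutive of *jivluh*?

jivluhiarael

*jivluh*: last vowel = /u/, a high vowel → -i → *jivluhi*.
The last vowel of the diminutive form *jivluhi* is /i/, which is an unrounded vowel, so the plural suffix is -ara, giving *jivluhiara*.
Since the final sound of the plural form *jivluhiara* is /a/ (a vowel), it takes -el, giving *jivluhiarael*.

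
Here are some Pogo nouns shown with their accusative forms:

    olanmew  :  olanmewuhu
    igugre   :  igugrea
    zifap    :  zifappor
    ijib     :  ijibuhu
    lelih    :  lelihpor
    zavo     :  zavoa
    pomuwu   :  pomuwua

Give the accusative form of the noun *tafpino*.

tafpinoa

Looking at the final sound of each stem: -por when the stem ends in a voiceless consonant (*zifap*, *lelih*); -uhu when the stem ends in a voiced consonant (*olanmew*, *ijib*); -a when the stem ends in a vowel (*igugre*, *zavo*, *pomuwu*).
*tafpino*: final sound = /o/, a vowel → -a → *tafpinoa*.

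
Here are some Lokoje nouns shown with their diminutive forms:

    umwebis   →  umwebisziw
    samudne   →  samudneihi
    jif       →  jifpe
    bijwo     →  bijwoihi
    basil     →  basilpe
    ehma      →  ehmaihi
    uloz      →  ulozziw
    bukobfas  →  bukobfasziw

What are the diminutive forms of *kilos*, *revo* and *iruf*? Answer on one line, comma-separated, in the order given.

kilosziw, revoihi, irufpe

Looking at the final sound of each stem: -ziw when the stem ends in a sibilant (*umwebis*, *uloz*, *bukobfas*); -pe when the stem ends in a non-sibilant consonant (*jif*, *basil*); -ihi when the stem ends in a vowel (*samudne*, *bijwo*, *ehma*).
*kilos*: final sound = /s/, a sibilant → -ziw → *kilosziw*.
Since the final sound of *revo* is /o/ (a vowel), it takes -ihi, giving *revoihi*.
*iruf* — final sound /f/ (a non-sibilant consonant) → -pe → *irufpe*.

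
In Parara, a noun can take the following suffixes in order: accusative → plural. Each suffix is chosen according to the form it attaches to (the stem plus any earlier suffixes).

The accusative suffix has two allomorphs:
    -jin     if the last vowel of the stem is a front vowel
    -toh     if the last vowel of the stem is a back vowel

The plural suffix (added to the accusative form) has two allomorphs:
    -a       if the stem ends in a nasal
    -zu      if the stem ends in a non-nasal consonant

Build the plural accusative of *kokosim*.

kokosimjina

*kokosim*: last vowel = /i/, a front vowel → -jin → *kokosimjin*.
Since the final consonant of the accusative form *kokosimjin* is /n/ (a nasal), it takes -a, giving *kokosimjina*.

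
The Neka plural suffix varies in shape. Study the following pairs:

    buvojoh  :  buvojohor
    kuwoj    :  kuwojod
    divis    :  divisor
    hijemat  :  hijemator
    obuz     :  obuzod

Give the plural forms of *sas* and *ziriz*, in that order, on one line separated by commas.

sasor, zirizod

The suffix is conditioned by the final consonant: -or when the stem ends in a voiceless consonant (*buvojoh*, *divis*, *hijemat*); -od when the stem ends in a voiced consonant (*kuwoj*, *obuz*).
*sas*: final consonant = /s/, voiceless → -or → *sasor*.
Since the final consonant of *ziriz* is /z/ (voiced), it takes -od, giving *zirizod*.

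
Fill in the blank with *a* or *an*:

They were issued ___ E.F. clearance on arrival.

an

The indefinite article is chosen by the initial *sound* of the following word, not its spelling.
The initialism *E.F.* is read letter by letter; the first letter, E, is pronounced /iː/, which begins with a vowel sound.
So the article is *an*: They were issued an E.F. clearance on arrival.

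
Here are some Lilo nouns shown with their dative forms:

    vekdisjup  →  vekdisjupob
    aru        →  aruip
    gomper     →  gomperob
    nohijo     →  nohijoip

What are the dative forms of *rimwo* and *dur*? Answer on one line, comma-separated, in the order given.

The alternation tracks the final sound of the stem — -ob when the stem ends in a consonant (*vekdisjup*, *gomper*); -ip when the stem ends in a vowel (*aru*, *nohijo*).
The final sound of *rimwo* is /o/, which is a vowel, so the suffix is -ip, giving *rimwoip*.
*dur* — final sound /r/ (a consonant) → -ob → *durob*.

rimwoip, durob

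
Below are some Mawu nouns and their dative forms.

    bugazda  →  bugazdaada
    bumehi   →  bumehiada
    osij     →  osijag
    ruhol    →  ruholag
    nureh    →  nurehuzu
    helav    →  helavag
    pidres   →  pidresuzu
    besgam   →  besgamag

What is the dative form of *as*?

The alternation tracks the final sound of the stem — -uzu when the stem ends in a voiceless consonant (*nureh*, *pidres*); -ag when the stem ends in a voiced consonant (*osij*, *ruhol*, *helav*, *besgam*); -ada when the stem ends in a vowel (*bugazda*, *bumehi*).
The final sound of *as* is /s/, which is a voiceless consonant, so the suffix is -uzu, giving *asuzu*.

asuzu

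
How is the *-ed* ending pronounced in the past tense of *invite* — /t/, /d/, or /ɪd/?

/ɪd/

The stem *invite* ends in /t/ or /d/.
The -ed suffix is realized as /ɪd/ after /t, d/; as /t/ after other voiceless consonants; and as /d/ after other voiced sounds.
So -ed on *invite* is pronounced /ɪd/.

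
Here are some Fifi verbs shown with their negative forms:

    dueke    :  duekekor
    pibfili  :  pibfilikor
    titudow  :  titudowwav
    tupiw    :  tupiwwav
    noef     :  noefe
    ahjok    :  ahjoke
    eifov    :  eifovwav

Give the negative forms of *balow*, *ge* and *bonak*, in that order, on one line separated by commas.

Looking at the final sound of each stem: -e when the stem ends in a voiceless consonant (*noef*, *ahjok*); -wav when the stem ends in a voiced consonant (*titudow*, *tupiw*, *eifov*); -kor when the stem ends in a vowel (*dueke*, *pibfili*).
The final sound of *balow* is /w/, which is a voiced consonant, so the suffix is -wav, giving *balowwav*.
The final sound of *ge* is /e/, which is a vowel, so the suffix is -kor, giving *gekor*.
*bonak*: final sound = /k/, a voiceless consonant → -e → *bonake*.

balowwav, gekor, bonake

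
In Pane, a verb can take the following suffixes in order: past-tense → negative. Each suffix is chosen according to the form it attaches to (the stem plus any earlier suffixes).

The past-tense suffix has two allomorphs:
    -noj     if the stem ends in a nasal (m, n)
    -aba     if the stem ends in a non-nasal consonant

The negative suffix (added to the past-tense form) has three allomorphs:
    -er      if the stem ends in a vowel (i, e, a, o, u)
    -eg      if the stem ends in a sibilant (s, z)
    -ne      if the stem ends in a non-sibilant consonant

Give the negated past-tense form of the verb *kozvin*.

*kozvin* — final consonant /n/ (a nasal) → -noj → *kozvinnoj*.
The final sound of the past-tense form *kozvinnoj* is /j/, which is a non-sibilant consonant, so the negative suffix is -ne, giving *kozvinnojne*.

kozvinnojne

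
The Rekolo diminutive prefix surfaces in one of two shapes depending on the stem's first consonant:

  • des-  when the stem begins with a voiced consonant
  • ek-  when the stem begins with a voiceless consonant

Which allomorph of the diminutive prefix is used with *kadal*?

*kadal*: first consonant = /k/, voiceless → ek-.

ek-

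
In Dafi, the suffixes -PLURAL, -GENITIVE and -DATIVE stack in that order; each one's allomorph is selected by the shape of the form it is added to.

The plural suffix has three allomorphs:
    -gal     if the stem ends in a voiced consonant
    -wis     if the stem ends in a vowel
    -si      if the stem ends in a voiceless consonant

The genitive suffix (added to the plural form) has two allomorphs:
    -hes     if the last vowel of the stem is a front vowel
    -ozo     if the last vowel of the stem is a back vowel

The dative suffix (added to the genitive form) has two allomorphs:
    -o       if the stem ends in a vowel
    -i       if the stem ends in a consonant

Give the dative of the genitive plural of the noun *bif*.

Since the final sound of *bif* is /f/ (a voiceless consonant), it takes -si, giving *bifsi*.
The last vowel of the plural form *bifsi* is /i/, which is a front vowel, so the genitive suffix is -hes, giving *bifsihes*.
Since the final sound of the genitive form *bifsihes* is /s/ (a consonant), it takes -i, giving *bifsihesi*.

bifsihesi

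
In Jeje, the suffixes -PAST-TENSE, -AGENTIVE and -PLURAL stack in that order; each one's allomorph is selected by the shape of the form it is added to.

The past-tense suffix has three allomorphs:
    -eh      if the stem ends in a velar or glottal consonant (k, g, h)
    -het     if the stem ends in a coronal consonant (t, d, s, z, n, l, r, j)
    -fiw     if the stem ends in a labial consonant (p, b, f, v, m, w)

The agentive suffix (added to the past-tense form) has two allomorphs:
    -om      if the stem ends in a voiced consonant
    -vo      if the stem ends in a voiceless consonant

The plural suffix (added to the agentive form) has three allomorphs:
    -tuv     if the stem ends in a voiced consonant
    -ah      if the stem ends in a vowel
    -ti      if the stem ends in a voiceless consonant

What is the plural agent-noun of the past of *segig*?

*segig*: final consonant = /g/, velar/glottal → -eh → *segigeh*.
The past-tense form *segigeh*: final consonant = /h/, voiceless → -vo → *segigehvo*.
The final sound of the agentive form *segigehvo* is /o/, which is a vowel, so the plural suffix is -ah, giving *segigehvoah*.

segigehvoah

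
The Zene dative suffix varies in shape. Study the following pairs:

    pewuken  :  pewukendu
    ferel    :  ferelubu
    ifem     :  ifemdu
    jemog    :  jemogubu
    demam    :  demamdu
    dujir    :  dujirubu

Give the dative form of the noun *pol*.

Looking at the final consonant of each stem: -du when the stem ends in a nasal (*pewuken*, *ifem*, *demam*); -ubu when the stem ends in a non-nasal consonant (*ferel*, *jemog*, *dujir*).
The final consonant of *pol* is /l/, which is non-nasal, so the suffix is -ubu, giving *polubu*.

polubu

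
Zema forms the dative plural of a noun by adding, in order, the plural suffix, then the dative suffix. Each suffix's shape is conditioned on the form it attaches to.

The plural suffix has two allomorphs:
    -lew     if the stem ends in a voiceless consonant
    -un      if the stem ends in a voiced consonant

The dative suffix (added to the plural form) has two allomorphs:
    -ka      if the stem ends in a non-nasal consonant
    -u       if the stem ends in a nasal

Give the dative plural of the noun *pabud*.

pabudunu

*pabud*: final consonant = /d/, voiced → -un → *pabudun*.
The plural form *pabudun* — final consonant /n/ (a nasal) → -u → *pabudunu*.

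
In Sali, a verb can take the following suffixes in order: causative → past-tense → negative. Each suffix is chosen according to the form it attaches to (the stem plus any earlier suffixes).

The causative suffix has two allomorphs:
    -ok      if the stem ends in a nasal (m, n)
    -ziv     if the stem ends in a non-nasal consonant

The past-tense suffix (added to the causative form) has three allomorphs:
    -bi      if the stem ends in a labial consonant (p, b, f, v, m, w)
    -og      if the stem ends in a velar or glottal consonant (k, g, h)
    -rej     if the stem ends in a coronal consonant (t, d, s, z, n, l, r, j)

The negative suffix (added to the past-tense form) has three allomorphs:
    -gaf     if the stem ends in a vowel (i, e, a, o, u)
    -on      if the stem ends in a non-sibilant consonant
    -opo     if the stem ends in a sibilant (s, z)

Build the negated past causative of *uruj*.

urujzivbigaf

Since the final consonant of *uruj* is /j/ (non-nasal), it takes -ziv, giving *urujziv*.
The final consonant of the causative form *urujziv* is /v/, which is labial, so the past-tense suffix is -bi, giving *urujzivbi*.
The past-tense form *urujzivbi*: final sound = /i/, a vowel → -gaf → *urujzivbigaf*.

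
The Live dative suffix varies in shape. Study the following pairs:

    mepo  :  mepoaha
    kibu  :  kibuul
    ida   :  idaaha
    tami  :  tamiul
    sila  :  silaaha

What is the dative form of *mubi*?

The alternation tracks the last vowel of the stem — -ul when the last vowel of the stem is a high vowel (*kibu*, *tami*); -aha when the last vowel of the stem is a non-high vowel (*mepo*, *ida*, *sila*).
Since the last vowel of *mubi* is /i/ (a high vowel), it takes -ul, giving *mubiul*.

mubiul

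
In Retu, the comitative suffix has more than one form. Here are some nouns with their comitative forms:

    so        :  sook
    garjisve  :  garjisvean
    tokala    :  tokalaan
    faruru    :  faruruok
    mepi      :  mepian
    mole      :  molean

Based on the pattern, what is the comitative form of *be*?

bean

The alternation tracks the last vowel of the stem — -ok when the last vowel of the stem is a rounded vowel (*so*, *faruru*); -an when the last vowel of the stem is an unrounded vowel (*garjisve*, *tokala*, *mepi*, *mole*).
*be*: last vowel = /e/, an unrounded vowel → -an → *bean*.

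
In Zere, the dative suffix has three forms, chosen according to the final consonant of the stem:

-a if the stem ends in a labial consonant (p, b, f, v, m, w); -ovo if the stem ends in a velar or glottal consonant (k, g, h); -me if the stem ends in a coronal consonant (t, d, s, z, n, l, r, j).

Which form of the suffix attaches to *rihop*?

-a

Since the final consonant of *rihop* is /p/ (labial), it takes -a.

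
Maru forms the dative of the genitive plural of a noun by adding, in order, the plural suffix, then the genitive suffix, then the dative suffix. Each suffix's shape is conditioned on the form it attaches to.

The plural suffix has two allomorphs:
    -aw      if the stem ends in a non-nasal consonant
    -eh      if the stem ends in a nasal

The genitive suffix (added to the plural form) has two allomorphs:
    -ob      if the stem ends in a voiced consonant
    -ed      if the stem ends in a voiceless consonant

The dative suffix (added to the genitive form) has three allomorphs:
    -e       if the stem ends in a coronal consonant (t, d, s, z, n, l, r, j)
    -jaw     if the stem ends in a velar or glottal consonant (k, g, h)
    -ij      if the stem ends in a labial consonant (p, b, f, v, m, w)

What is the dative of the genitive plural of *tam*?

tamehede

*tam* — final consonant /m/ (a nasal) → -eh → *tameh*.
The final consonant of the plural form *tameh* is /h/, which is voiceless, so the genitive suffix is -ed, giving *tamehed*.
The genitive form *tamehed*: final consonant = /d/, coronal → -e → *tamehede*.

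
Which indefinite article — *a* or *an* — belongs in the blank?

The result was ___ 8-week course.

an

The indefinite article is chosen by the initial *sound* of the following word, not its spelling.
The number *8* is spoken "eight", beginning with /eɪt/ — a vowel sound.
So the article is *an*: The result was an 8-week course.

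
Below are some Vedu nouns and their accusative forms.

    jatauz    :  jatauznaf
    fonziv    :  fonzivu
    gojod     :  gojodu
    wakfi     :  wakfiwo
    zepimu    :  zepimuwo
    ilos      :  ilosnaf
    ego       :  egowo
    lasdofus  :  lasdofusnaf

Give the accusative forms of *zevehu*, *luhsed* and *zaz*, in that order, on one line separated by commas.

zevehuwo, luhsedu, zaznaf

Looking at the final sound of each stem: -naf when the stem ends in a sibilant (*jatauz*, *ilos*, *lasdofus*); -u when the stem ends in a non-sibilant consonant (*fonziv*, *gojod*); -wo when the stem ends in a vowel (*wakfi*, *zepimu*, *ego*).
*zevehu* — final sound /u/ (a vowel) → -wo → *zevehuwo*.
*luhsed* — final sound /d/ (a non-sibilant consonant) → -u → *luhsedu*.
*zaz*: final sound = /z/, a sibilant → -naf → *zaznaf*.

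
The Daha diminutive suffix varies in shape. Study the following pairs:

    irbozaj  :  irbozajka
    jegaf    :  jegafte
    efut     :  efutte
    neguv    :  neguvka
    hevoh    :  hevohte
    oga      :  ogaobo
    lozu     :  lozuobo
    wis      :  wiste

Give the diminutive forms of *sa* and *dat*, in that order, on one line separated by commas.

saobo, datte

The suffix is conditioned by the final sound: -te when the stem ends in a voiceless consonant (*jegaf*, *efut*, *hevoh*, *wis*); -ka when the stem ends in a voiced consonant (*irbozaj*, *neguv*); -obo when the stem ends in a vowel (*oga*, *lozu*).
*sa* — final sound /a/ (a vowel) → -obo → *saobo*.
The final sound of *dat* is /t/, which is a voiceless consonant, so the suffix is -te, giving *datte*.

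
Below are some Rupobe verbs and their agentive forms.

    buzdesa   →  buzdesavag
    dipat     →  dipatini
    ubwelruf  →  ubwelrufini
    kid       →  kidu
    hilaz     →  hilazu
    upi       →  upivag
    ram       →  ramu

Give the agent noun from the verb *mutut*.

The alternation tracks the final sound of the stem — -ini when the stem ends in a voiceless consonant (*dipat*, *ubwelruf*); -u when the stem ends in a voiced consonant (*kid*, *hilaz*, *ram*); -vag when the stem ends in a vowel (*buzdesa*, *upi*).
Since the final sound of *mutut* is /t/ (a voiceless consonant), it takes -ini, giving *mututini*.

mututini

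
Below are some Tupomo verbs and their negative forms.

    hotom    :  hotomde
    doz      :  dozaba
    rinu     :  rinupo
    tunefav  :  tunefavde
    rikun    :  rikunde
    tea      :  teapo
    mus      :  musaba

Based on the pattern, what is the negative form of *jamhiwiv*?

The pattern is sibilance of the final sound: -aba when the stem ends in a sibilant (*doz*, *mus*); -de when the stem ends in a non-sibilant consonant (*hotom*, *tunefav*, *rikun*); -po when the stem ends in a vowel (*rinu*, *tea*).
*jamhiwiv* — final sound /v/ (a non-sibilant consonant) → -de → *jamhiwivde*.

jamhiwivde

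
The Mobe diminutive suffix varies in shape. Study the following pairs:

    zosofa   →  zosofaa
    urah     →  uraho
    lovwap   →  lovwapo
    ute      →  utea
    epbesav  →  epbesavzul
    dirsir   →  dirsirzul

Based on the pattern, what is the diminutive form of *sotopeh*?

sotopeho

The pattern is voicing of the final sound: -o when the stem ends in a voiceless consonant (*urah*, *lovwap*); -zul when the stem ends in a voiced consonant (*epbesav*, *dirsir*); -a when the stem ends in a vowel (*zosofa*, *ute*).
Since the final sound of *sotopeh* is /h/ (a voiceless consonant), it takes -o, giving *sotopeho*.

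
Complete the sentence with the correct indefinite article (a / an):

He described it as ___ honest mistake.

The indefinite article is chosen by the initial *sound* of the following word, not its spelling.
*honest* begins with the sound /ɒ/ (silent h) — a vowel sound.
So the article is *an*: He described it as an honest mistake.

an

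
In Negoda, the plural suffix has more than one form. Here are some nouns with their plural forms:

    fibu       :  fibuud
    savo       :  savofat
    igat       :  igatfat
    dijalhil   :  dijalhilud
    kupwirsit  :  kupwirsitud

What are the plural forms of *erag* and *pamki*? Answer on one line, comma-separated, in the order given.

Looking at the last vowel of each stem: -ud when the last vowel of the stem is a high vowel (*fibu*, *dijalhil*, *kupwirsit*); -fat when the last vowel of the stem is a non-high vowel (*savo*, *igat*).
Since the last vowel of *erag* is /a/ (a non-high vowel), it takes -fat, giving *eragfat*.
The last vowel of *pamki* is /i/, which is a high vowel, so the suffix is -ud, giving *pamkiud*.

eragfat, pamkiud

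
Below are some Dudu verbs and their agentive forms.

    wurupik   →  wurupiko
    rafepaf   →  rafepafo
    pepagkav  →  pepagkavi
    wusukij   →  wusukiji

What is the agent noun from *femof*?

femofo

The pattern is voicing of the final consonant: -o when the stem ends in a voiceless consonant (*wurupik*, *rafepaf*); -i when the stem ends in a voiced consonant (*pepagkav*, *wusukij*).
*femof*: final consonant = /f/, voiceless → -o → *femofo*.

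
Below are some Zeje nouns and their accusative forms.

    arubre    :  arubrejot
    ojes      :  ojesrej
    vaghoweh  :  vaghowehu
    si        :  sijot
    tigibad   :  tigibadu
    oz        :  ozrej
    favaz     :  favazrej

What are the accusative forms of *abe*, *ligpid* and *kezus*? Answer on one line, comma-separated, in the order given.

The suffix is conditioned by the final sound: -rej when the stem ends in a sibilant (*ojes*, *oz*, *favaz*); -u when the stem ends in a non-sibilant consonant (*vaghoweh*, *tigibad*); -jot when the stem ends in a vowel (*arubre*, *si*).
Since the final sound of *abe* is /e/ (a vowel), it takes -jot, giving *abejot*.
*ligpid* — final sound /d/ (a non-sibilant consonant) → -u → *ligpidu*.
The final sound of *kezus* is /s/, which is a sibilant, so the suffix is -rej, giving *kezusrej*.

abejot, ligpidu, kezusrej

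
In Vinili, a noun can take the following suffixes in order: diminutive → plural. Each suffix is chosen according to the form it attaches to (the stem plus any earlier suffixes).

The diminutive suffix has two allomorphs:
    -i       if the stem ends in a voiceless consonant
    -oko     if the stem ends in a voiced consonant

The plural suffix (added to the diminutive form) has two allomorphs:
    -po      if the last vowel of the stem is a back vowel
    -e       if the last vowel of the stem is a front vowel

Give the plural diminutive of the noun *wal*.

walokopo

*wal*: final consonant = /l/, voiced → -oko → *waloko*.
Since the last vowel of the diminutive form *waloko* is /o/ (a back vowel), it takes -po, giving *walokopo*.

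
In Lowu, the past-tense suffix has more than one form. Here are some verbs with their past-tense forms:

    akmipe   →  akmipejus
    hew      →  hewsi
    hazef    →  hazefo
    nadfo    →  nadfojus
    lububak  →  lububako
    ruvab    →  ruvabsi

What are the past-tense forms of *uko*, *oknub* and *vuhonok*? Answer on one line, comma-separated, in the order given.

ukojus, oknubsi, vuhonoko

Looking at the final sound of each stem: -o when the stem ends in a voiceless consonant (*hazef*, *lububak*); -si when the stem ends in a voiced consonant (*hew*, *ruvab*); -jus when the stem ends in a vowel (*akmipe*, *nadfo*).
*uko*: final sound = /o/, a vowel → -jus → *ukojus*.
The final sound of *oknub* is /b/, which is a voiced consonant, so the suffix is -si, giving *oknubsi*.
*vuhonok* — final sound /k/ (a voiceless consonant) → -o → *vuhonoko*.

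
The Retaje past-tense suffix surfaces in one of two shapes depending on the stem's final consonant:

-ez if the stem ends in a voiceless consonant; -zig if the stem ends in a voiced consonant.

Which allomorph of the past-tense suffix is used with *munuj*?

*munuj* — final consonant /j/ (voiced) → -zig.

-zig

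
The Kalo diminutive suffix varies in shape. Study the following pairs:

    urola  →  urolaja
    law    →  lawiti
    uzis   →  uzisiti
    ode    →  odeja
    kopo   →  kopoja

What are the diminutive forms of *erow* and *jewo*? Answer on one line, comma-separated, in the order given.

erowiti, jewoja

The pattern is consonant vs. vowel: -iti when the stem ends in a consonant (*law*, *uzis*); -ja when the stem ends in a vowel (*urola*, *ode*, *kopo*).
*erow*: final sound = /w/, a consonant → -iti → *erowiti*.
The final sound of *jewo* is /o/, which is a vowel, so the suffix is -ja, giving *jewoja*.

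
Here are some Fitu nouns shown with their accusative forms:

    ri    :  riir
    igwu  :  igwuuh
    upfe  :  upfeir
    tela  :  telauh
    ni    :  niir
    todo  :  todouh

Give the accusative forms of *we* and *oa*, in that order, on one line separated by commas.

The alternation tracks the last vowel of the stem — -ir when the last vowel of the stem is a front vowel (*ri*, *upfe*, *ni*); -uh when the last vowel of the stem is a back vowel (*igwu*, *tela*, *todo*).
Since the last vowel of *we* is /e/ (a front vowel), it takes -ir, giving *weir*.
The last vowel of *oa* is /a/, which is a back vowel, so the suffix is -uh, giving *oauh*.

weir, oauh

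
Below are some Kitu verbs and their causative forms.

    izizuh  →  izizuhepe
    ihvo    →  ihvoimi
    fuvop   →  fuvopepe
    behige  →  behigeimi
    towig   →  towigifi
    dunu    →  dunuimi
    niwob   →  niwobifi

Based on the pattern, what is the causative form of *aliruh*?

The suffix is conditioned by the final sound: -epe when the stem ends in a voiceless consonant (*izizuh*, *fuvop*); -ifi when the stem ends in a voiced consonant (*towig*, *niwob*); -imi when the stem ends in a vowel (*ihvo*, *behige*, *dunu*).
*aliruh*: final sound = /h/, a voiceless consonant → -epe → *aliruhepe*.

aliruhepe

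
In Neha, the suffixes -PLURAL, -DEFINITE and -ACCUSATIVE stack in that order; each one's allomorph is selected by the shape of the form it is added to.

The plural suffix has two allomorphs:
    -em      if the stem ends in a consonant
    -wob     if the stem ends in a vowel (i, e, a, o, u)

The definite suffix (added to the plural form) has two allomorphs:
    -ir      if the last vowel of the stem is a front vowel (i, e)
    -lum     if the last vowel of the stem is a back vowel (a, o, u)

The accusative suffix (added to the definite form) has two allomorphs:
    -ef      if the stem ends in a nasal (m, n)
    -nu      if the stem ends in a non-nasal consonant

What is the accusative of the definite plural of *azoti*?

azotiwoblumef

Since the final sound of *azoti* is /i/ (a vowel), it takes -wob, giving *azotiwob*.
Since the last vowel of the plural form *azotiwob* is /o/ (a back vowel), it takes -lum, giving *azotiwoblum*.
The definite form *azotiwoblum* — final consonant /m/ (a nasal) → -ef → *azotiwoblumef*.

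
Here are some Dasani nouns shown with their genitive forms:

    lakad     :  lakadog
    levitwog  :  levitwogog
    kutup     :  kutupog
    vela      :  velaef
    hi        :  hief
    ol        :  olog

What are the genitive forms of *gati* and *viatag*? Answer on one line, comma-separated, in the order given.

The suffix is conditioned by the final sound: -og when the stem ends in a consonant (*lakad*, *levitwog*, *kutup*, *ol*); -ef when the stem ends in a vowel (*vela*, *hi*).
The final sound of *gati* is /i/, which is a vowel, so the suffix is -ef, giving *gatief*.
*viatag* — final sound /g/ (a consonant) → -og → *viatagog*.

gatief, viatagog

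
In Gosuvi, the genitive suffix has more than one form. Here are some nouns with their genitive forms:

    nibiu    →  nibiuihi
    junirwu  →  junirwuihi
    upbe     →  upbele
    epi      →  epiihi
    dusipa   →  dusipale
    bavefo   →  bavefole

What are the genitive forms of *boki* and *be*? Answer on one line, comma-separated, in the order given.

The suffix is conditioned by the last vowel: -ihi when the last vowel of the stem is a high vowel (*nibiu*, *junirwu*, *epi*); -le when the last vowel of the stem is a non-high vowel (*upbe*, *dusipa*, *bavefo*).
*boki* — last vowel /i/ (a high vowel) → -ihi → *bokiihi*.
*be* — last vowel /e/ (a non-high vowel) → -le → *bele*.

bokiihi, bele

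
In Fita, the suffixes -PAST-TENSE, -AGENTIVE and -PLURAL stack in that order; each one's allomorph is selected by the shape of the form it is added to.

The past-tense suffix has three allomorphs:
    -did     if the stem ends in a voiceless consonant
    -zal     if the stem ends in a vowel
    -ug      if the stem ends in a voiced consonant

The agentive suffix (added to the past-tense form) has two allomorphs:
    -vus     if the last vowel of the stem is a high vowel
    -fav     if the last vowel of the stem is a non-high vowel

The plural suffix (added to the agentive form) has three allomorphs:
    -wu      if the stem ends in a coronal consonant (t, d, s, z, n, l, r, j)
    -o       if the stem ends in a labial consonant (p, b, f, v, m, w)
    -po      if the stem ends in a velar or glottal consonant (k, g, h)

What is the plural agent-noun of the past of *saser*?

saserugvuswu

*saser*: final sound = /r/, a voiced consonant → -ug → *saserug*.
The last vowel of the past-tense form *saserug* is /u/, which is a high vowel, so the agentive suffix is -vus, giving *saserugvus*.
Since the final consonant of the agentive form *saserugvus* is /s/ (coronal), it takes -wu, giving *saserugvuswu*.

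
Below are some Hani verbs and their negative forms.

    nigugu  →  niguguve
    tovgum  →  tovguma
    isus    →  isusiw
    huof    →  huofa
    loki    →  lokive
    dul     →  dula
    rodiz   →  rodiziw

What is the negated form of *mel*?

Looking at the final sound of each stem: -iw when the stem ends in a sibilant (*isus*, *rodiz*); -a when the stem ends in a non-sibilant consonant (*tovgum*, *huof*, *dul*); -ve when the stem ends in a vowel (*nigugu*, *loki*).
The final sound of *mel* is /l/, which is a non-sibilant consonant, so the suffix is -a, giving *mela*.

mela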